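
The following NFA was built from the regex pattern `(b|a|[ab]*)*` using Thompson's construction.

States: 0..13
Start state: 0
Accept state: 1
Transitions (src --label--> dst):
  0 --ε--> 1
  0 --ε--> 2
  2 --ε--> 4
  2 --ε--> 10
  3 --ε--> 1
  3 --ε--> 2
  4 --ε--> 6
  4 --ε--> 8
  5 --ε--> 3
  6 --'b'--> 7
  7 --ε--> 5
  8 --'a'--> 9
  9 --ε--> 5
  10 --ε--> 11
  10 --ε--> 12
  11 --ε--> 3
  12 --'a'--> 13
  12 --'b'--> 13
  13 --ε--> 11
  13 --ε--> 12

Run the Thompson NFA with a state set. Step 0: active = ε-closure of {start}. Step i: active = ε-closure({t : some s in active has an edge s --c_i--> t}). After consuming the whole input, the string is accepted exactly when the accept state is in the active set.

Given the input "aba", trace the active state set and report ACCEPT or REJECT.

Answer: ACCEPT

Trace:
S₀ = ε-closure({0}) = {0,1,2,3,4,6,8,10,11,12}
'a' @ 1: {1,2,3,4,5,6,8,9,10,11,12,13}  (accept∈set)
'b' @ 2: {1,2,3,4,5,6,7,8,10,11,12,13}  (accept∈set)
'a' @ 3: {1,2,3,4,5,6,8,9,10,11,12,13}  (accept∈set)
final: {1,2,3,4,5,6,8,9,10,11,12,13}; accept 1 in set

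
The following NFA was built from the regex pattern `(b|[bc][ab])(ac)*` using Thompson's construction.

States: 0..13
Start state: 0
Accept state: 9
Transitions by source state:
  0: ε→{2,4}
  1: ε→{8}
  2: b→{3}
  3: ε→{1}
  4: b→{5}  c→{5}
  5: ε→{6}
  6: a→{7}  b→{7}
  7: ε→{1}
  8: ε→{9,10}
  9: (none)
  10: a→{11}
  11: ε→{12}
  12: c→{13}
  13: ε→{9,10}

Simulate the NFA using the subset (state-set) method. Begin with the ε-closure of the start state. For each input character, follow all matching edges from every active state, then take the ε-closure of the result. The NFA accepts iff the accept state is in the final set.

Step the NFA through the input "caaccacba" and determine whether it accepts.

Answer: REJECT

Steps:
initial (ε-close {0}): {0,2,4}
'c' @ 1: {5,6}
'a' @ 2: {1,7,8,9,10}  [accepting]
'a' @ 3: {11,12}
'c' @ 4: {9,10,13}  [accepting]
'c' @ 5: {}  — state set empty
rest 'acba' ignored (set empty)
final: {}; accept 9 not in set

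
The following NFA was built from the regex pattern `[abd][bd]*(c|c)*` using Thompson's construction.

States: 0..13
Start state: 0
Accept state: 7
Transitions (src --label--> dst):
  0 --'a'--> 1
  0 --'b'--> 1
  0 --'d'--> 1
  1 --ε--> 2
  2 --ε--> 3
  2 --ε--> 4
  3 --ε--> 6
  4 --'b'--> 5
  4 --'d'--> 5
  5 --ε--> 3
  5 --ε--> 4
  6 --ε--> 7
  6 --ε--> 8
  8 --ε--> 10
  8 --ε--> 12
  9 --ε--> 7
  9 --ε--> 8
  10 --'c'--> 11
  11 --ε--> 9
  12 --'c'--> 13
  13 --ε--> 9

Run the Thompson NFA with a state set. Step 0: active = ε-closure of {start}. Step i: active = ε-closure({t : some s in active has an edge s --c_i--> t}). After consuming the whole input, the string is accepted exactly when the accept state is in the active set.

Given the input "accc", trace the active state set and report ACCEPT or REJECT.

start: ε-closure({0}) = {0}
'a' @ 1: {1,2,3,4,6,7,8,10,12}  (accept∈set)
'c' @ 2: {7,8,9,10,11,12,13}  (accept∈set)
'c' @ 3: {7,8,9,10,11,12,13}  (accept∈set)
'c' @ 4: {7,8,9,10,11,12,13}  (accept∈set)
final: {7,8,9,10,11,12,13}; accept 7 in set

Answer: ACCEPT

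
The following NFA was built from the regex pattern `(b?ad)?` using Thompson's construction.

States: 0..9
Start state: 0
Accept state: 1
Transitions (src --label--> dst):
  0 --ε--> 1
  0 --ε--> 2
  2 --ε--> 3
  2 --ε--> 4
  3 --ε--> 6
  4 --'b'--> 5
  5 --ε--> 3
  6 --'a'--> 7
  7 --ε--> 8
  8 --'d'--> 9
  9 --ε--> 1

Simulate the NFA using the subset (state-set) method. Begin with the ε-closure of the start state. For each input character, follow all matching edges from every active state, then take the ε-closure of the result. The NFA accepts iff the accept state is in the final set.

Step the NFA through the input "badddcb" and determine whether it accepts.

start: ε-closure({0}) = {0,1,2,3,4,6}
'b' @ 1: {3,5,6}
'a' @ 2: {7,8}
'd' @ 3: {1,9}  [accepting]
'd' @ 4: {}  — state set empty
rest 'dcb' ignored (set empty)
after full input: {}  (accept=1 not in)

Answer: REJECT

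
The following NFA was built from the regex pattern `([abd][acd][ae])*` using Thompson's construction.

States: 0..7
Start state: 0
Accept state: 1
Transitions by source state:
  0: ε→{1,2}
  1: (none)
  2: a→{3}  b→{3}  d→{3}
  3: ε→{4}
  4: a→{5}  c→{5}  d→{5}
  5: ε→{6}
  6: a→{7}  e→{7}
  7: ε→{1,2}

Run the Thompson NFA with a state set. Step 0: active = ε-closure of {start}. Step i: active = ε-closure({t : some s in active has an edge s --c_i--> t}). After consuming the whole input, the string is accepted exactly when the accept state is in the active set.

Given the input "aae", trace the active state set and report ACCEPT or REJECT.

Answer: ACCEPT

Derivation:
initial (ε-close {0}): {0,1,2}
'a' @ 1: {3,4}
'a' @ 2: {5,6}
'e' @ 3: {1,2,7}  (accept∈set)
after full input: {1,2,7}  (accept=1 in)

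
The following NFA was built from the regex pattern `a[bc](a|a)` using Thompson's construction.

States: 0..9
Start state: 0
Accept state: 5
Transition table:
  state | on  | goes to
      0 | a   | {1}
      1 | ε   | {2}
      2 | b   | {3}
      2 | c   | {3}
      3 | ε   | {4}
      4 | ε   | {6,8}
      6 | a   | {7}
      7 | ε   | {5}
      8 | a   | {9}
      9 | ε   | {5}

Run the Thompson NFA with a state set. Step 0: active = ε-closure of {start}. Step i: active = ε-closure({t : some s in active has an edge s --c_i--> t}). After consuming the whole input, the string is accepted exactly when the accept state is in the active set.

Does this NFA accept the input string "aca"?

initial (ε-close {0}): {0}
'a' @ 1: {1,2}
'c' @ 2: {3,4,6,8}
'a' @ 3: {5,7,9}  [accepting]
final: {5,7,9}; accept 5 in set

Answer: ACCEPT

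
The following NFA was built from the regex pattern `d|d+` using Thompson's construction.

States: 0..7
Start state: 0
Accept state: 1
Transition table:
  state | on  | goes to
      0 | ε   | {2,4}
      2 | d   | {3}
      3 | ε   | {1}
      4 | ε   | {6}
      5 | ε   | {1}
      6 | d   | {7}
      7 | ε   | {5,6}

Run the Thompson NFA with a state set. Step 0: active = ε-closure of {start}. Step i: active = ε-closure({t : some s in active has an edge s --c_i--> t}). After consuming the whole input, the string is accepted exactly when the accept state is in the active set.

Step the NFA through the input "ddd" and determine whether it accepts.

start: ε-closure({0}) = {0,2,4,6}
'd' @ 1: {1,3,5,6,7}  ✓accept
'd' @ 2: {1,5,6,7}  ✓accept
'd' @ 3: {1,5,6,7}  ✓accept
end set {1,5,6,7} — state 1 in

Answer: ACCEPT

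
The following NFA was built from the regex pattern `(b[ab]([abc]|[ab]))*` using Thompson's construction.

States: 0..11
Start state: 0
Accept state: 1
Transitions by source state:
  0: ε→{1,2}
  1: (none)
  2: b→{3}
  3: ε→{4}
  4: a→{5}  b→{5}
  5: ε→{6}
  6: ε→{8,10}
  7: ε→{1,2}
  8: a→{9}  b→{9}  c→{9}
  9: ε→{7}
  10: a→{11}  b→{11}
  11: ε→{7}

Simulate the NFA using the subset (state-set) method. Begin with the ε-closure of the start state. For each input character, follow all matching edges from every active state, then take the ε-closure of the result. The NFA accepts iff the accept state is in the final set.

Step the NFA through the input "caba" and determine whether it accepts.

S₀ = ε-closure({0}) = {0,1,2}
'c' @ 1: {}  — no active states
rest 'aba' ignored (set empty)
end set {} — state 1 not in

Answer: REJECT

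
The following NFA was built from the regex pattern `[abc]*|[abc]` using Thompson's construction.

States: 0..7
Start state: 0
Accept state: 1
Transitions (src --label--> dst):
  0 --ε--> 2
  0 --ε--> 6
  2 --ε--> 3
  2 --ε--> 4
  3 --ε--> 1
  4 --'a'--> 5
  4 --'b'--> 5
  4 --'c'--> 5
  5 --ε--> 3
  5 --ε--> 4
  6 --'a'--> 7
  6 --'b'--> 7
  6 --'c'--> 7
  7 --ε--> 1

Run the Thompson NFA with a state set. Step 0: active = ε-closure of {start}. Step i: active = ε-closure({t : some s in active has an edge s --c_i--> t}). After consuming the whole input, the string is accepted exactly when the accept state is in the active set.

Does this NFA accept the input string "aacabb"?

Answer: ACCEPT

Trace:
initial (ε-close {0}): {0,1,2,3,4,6}
'a' @ 1: {1,3,4,5,7}  [accepting]
'a' @ 2: {1,3,4,5}  [accepting]
'c' @ 3: {1,3,4,5}  [accepting]
'a' @ 4: {1,3,4,5}  [accepting]
'b' @ 5: {1,3,4,5}  [accepting]
'b' @ 6: {1,3,4,5}  [accepting]
final: {1,3,4,5}; accept 1 in set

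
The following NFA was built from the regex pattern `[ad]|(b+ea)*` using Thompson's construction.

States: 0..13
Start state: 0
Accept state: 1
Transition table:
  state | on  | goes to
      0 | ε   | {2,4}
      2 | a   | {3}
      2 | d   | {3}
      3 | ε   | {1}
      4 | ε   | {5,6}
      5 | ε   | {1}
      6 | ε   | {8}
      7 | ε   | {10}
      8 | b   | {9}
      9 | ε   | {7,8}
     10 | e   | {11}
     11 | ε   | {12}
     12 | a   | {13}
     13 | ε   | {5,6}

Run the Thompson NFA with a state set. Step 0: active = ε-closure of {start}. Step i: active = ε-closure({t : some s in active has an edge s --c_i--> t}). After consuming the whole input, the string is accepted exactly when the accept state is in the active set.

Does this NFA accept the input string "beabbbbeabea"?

start: ε-closure({0}) = {0,1,2,4,5,6,8}
'b' @ 1: {7,8,9,10}
'e' @ 2: {11,12}
'a' @ 3: {1,5,6,8,13}  ✓accept
'b' @ 4: {7,8,9,10}
'b' @ 5: {7,8,9,10}
'b' @ 6: {7,8,9,10}
'b' @ 7: {7,8,9,10}
'e' @ 8: {11,12}
'a' @ 9: {1,5,6,8,13}  ✓accept
'b' @ 10: {7,8,9,10}
'e' @ 11: {11,12}
'a' @ 12: {1,5,6,8,13}  ✓accept
end set {1,5,6,8,13} — state 1 in

Answer: ACCEPT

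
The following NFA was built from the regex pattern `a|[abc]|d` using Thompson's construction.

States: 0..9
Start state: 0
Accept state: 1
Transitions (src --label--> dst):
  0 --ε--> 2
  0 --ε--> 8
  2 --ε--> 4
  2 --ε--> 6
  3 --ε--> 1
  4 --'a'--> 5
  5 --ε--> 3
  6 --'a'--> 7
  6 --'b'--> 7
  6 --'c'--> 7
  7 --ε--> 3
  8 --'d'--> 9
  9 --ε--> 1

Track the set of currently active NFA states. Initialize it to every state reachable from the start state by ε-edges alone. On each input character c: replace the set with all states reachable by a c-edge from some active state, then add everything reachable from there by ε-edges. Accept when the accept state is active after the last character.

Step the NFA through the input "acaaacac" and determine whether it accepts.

Answer: REJECT

Trace:
start: ε-closure({0}) = {0,2,4,6,8}
'a' @ 1: {1,3,5,7}  ✓accept
'c' @ 2: {}  — no active states
rest 'aaacac' ignored (set empty)
final: {}; accept 1 not in set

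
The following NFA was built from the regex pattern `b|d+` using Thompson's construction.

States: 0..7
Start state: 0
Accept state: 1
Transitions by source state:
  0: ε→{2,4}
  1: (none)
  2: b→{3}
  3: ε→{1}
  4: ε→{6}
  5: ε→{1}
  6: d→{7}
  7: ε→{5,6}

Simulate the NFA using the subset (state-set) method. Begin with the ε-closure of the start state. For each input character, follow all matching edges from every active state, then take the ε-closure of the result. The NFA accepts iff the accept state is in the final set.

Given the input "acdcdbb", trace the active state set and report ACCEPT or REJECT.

Answer: REJECT

Trace:
S₀ = ε-closure({0}) = {0,2,4,6}
'a' @ 1: {}  — no active states
rest 'cdcdbb' ignored (set empty)
end set {} — state 1 not in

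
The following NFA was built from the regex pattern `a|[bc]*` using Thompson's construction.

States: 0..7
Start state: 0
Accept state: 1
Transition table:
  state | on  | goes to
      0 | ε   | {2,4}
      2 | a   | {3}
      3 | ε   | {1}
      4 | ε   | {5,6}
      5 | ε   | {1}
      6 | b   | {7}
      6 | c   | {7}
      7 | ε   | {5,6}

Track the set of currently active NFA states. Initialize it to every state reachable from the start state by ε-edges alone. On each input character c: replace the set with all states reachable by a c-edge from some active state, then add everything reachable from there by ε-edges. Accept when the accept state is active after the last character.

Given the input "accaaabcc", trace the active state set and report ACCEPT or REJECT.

S₀ = ε-closure({0}) = {0,1,2,4,5,6}
'a' @ 1: {1,3}  [accepting]
'c' @ 2: {}  — dead — no transitions
rest 'caaabcc' ignored (set empty)
final: {}; accept 1 not in set

Answer: REJECT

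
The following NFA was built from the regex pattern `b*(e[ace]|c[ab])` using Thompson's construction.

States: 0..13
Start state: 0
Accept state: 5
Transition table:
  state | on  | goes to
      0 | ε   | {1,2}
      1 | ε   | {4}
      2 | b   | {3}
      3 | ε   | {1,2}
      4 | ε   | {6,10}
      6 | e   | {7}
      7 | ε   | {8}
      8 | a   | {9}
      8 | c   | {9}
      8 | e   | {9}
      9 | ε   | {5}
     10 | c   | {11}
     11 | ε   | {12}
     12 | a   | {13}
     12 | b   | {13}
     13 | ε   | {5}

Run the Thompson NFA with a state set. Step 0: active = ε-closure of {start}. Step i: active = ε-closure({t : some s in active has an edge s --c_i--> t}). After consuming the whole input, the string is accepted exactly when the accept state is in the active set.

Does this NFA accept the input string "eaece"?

S₀ = ε-closure({0}) = {0,1,2,4,6,10}
'e' @ 1: {7,8}
'a' @ 2: {5,9}  [accepting]
'e' @ 3: {}  — state set empty
rest 'ce' ignored (set empty)
end set {} — state 5 not in

Answer: REJECT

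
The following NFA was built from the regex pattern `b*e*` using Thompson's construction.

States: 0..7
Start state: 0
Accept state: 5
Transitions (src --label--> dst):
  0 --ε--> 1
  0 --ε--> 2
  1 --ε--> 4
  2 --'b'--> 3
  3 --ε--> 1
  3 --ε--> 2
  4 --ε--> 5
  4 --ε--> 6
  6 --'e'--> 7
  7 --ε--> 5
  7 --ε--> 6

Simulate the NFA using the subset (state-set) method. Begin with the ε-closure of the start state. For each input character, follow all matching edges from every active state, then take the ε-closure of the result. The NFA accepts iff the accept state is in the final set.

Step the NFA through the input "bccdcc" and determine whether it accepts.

Answer: REJECT

Trace:
S₀ = ε-closure({0}) = {0,1,2,4,5,6}
'b' @ 1: {1,2,3,4,5,6}  ✓accept
'c' @ 2: {}  — no active states
rest 'cdcc' ignored (set empty)
end set {} — state 5 not in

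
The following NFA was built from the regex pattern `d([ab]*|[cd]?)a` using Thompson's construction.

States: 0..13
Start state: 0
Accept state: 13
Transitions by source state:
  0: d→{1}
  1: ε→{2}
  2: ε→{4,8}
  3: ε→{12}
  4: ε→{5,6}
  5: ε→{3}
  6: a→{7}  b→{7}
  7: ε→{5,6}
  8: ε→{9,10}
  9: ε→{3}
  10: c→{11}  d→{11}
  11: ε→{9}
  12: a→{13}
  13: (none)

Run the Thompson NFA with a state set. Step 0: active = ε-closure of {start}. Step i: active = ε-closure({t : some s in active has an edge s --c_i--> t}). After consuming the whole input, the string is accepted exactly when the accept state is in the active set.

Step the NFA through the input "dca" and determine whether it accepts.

initial (ε-close {0}): {0}
'd' @ 1: {1,2,3,4,5,6,8,9,10,12}
'c' @ 2: {3,9,11,12}
'a' @ 3: {13}  [accepting]
end set {13} — state 13 in

Answer: ACCEPT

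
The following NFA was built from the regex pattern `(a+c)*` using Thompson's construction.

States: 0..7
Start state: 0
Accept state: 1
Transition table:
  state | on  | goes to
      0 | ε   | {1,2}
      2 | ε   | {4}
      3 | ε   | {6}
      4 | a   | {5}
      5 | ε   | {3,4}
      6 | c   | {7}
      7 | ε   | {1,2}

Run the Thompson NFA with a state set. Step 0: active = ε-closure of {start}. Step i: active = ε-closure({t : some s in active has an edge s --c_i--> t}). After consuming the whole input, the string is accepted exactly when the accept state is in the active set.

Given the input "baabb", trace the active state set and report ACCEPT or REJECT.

Answer: REJECT

Derivation:
start: ε-closure({0}) = {0,1,2,4}
'b' @ 1: {}  — dead — no transitions
rest 'aabb' ignored (set empty)
after full input: {}  (accept=1 not in)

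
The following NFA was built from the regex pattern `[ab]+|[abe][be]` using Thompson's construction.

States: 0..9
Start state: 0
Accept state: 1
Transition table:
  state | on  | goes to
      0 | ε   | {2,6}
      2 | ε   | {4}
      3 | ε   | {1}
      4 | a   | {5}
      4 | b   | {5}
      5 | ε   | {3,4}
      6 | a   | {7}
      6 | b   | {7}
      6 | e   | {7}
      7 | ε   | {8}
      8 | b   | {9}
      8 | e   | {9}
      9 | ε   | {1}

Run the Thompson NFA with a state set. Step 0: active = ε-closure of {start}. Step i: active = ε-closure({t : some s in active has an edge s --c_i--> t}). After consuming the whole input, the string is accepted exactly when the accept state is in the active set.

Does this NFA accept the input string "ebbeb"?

start: ε-closure({0}) = {0,2,4,6}
'e' @ 1: {7,8}
'b' @ 2: {1,9}  [accepting]
'b' @ 3: {}  — state set empty
rest 'eb' ignored (set empty)
final: {}; accept 1 not in set

Answer: REJECT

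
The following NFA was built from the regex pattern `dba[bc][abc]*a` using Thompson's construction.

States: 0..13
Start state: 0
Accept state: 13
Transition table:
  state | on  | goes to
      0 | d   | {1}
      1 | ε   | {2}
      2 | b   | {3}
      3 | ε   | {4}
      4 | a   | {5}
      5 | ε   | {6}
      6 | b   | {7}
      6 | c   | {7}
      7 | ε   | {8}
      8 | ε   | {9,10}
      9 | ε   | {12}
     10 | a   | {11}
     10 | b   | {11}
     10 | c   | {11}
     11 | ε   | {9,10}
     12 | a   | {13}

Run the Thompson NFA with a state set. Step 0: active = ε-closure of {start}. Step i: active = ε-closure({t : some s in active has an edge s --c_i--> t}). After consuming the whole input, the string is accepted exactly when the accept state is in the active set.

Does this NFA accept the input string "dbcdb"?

start: ε-closure({0}) = {0}
'd' @ 1: {1,2}
'b' @ 2: {3,4}
'c' @ 3: {}  — dead — no transitions
rest 'db' ignored (set empty)
end set {} — state 13 not in

Answer: REJECT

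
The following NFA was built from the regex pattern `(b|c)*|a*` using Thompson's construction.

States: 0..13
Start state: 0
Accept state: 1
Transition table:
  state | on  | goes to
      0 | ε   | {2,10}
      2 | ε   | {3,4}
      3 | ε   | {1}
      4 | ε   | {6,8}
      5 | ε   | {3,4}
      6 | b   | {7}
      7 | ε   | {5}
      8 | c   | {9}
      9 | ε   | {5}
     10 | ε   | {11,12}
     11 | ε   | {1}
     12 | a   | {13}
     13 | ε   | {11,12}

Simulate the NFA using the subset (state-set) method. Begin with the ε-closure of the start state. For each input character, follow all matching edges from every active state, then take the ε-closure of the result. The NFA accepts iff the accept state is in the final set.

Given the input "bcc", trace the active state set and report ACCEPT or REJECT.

initial (ε-close {0}): {0,1,2,3,4,6,8,10,11,12}
'b' @ 1: {1,3,4,5,6,7,8}  ✓accept
'c' @ 2: {1,3,4,5,6,8,9}  ✓accept
'c' @ 3: {1,3,4,5,6,8,9}  ✓accept
after full input: {1,3,4,5,6,8,9}  (accept=1 in)

Answer: ACCEPT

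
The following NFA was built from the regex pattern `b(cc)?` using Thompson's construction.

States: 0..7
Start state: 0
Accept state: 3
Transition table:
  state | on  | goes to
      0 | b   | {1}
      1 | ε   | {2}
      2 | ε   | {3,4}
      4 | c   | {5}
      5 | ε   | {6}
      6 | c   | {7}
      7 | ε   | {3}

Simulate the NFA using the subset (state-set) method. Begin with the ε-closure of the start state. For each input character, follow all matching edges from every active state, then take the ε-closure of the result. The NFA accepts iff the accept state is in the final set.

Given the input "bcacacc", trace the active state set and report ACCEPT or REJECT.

Answer: REJECT

Derivation:
start: ε-closure({0}) = {0}
'b' @ 1: {1,2,3,4}  ✓accept
'c' @ 2: {5,6}
'a' @ 3: {}  — state set empty
rest 'cacc' ignored (set empty)
end set {} — state 3 not in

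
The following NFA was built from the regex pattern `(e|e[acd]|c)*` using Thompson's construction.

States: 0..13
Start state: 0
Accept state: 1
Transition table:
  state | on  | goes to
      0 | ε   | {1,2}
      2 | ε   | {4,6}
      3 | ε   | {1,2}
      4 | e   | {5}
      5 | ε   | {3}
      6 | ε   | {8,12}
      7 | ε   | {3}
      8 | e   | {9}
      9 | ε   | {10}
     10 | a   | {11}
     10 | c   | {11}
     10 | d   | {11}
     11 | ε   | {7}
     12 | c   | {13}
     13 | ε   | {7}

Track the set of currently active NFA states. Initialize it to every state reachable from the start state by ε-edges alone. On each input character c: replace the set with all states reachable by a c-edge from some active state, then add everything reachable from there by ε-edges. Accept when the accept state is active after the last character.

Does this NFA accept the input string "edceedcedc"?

initial (ε-close {0}): {0,1,2,4,6,8,12}
'e' @ 1: {1,2,3,4,5,6,8,9,10,12}  [accepting]
'd' @ 2: {1,2,3,4,6,7,8,11,12}  [accepting]
'c' @ 3: {1,2,3,4,6,7,8,12,13}  [accepting]
'e' @ 4: {1,2,3,4,5,6,8,9,10,12}  [accepting]
'e' @ 5: {1,2,3,4,5,6,8,9,10,12}  [accepting]
'd' @ 6: {1,2,3,4,6,7,8,11,12}  [accepting]
'c' @ 7: {1,2,3,4,6,7,8,12,13}  [accepting]
'e' @ 8: {1,2,3,4,5,6,8,9,10,12}  [accepting]
'd' @ 9: {1,2,3,4,6,7,8,11,12}  [accepting]
'c' @ 10: {1,2,3,4,6,7,8,12,13}  [accepting]
final: {1,2,3,4,6,7,8,12,13}; accept 1 in set

Answer: ACCEPT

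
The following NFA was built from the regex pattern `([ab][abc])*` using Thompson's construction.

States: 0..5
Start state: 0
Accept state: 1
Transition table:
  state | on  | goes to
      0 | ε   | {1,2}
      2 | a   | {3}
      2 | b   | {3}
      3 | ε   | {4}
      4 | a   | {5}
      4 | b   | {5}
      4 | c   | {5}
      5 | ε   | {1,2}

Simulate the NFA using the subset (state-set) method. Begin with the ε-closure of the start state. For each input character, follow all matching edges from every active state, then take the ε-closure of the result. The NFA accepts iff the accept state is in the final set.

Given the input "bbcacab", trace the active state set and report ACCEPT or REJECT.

S₀ = ε-closure({0}) = {0,1,2}
'b' @ 1: {3,4}
'b' @ 2: {1,2,5}  ✓accept
'c' @ 3: {}  — no active states
rest 'acab' ignored (set empty)
after full input: {}  (accept=1 not in)

Answer: REJECT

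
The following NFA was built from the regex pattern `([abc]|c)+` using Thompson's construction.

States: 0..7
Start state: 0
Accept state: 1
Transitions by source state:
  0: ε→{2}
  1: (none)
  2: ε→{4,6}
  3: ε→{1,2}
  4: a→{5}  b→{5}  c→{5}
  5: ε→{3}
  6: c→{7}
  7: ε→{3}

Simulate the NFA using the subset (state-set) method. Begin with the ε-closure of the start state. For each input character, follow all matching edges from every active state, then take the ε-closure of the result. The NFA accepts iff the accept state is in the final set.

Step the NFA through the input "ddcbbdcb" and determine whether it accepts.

initial (ε-close {0}): {0,2,4,6}
'd' @ 1: {}  — no active states
rest 'dcbbdcb' ignored (set empty)
final: {}; accept 1 not in set

Answer: REJECT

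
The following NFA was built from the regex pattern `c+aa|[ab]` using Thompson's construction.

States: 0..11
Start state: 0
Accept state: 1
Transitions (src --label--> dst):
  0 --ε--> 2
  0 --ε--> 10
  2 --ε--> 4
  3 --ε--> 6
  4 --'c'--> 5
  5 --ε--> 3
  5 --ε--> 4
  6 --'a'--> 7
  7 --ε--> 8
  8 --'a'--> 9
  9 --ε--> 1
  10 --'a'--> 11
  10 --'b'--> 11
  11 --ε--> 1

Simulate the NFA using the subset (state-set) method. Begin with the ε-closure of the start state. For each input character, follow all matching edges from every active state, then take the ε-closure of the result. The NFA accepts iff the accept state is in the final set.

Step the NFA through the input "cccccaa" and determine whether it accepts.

Answer: ACCEPT

Steps:
S₀ = ε-closure({0}) = {0,2,4,10}
'c' @ 1: {3,4,5,6}
'c' @ 2: {3,4,5,6}
'c' @ 3: {3,4,5,6}
'c' @ 4: {3,4,5,6}
'c' @ 5: {3,4,5,6}
'a' @ 6: {7,8}
'a' @ 7: {1,9}  [accepting]
after full input: {1,9}  (accept=1 in)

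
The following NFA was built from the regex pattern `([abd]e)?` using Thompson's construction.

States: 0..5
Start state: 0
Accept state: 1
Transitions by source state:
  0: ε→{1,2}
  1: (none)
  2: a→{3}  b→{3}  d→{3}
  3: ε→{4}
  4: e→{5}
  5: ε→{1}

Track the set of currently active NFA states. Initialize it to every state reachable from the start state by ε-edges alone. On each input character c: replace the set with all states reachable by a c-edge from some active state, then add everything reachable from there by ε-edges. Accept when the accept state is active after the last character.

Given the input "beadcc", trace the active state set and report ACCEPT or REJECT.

Answer: REJECT

Steps:
S₀ = ε-closure({0}) = {0,1,2}
'b' @ 1: {3,4}
'e' @ 2: {1,5}  ✓accept
'a' @ 3: {}  — no active states
rest 'dcc' ignored (set empty)
final: {}; accept 1 not in set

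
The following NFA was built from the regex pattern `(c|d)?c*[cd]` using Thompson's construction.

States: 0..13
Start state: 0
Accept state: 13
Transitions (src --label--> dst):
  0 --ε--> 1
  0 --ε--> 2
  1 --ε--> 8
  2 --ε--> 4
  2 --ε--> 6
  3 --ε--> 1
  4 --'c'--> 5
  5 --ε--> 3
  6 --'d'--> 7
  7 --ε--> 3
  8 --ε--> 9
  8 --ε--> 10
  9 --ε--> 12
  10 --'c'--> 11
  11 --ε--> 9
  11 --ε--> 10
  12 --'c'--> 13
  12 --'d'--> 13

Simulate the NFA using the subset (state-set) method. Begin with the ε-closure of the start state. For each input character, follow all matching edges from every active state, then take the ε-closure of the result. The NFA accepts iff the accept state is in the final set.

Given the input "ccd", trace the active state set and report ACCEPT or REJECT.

Answer: ACCEPT

Trace:
start: ε-closure({0}) = {0,1,2,4,6,8,9,10,12}
'c' @ 1: {1,3,5,8,9,10,11,12,13}  [accepting]
'c' @ 2: {9,10,11,12,13}  [accepting]
'd' @ 3: {13}  [accepting]
end set {13} — state 13 in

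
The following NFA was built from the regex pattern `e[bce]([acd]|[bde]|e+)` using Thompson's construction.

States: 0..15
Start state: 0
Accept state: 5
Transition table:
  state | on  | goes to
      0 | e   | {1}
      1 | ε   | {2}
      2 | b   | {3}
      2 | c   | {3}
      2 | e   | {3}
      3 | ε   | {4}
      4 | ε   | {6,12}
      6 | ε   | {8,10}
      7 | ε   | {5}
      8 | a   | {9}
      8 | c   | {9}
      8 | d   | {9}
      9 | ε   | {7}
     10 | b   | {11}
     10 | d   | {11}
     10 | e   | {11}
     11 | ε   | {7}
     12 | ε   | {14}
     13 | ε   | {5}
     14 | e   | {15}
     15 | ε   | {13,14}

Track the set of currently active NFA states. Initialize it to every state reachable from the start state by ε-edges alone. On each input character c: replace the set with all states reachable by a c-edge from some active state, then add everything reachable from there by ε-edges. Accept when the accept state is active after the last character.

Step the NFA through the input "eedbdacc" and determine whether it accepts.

initial (ε-close {0}): {0}
'e' @ 1: {1,2}
'e' @ 2: {3,4,6,8,10,12,14}
'd' @ 3: {5,7,9,11}  [accepting]
'b' @ 4: {}  — state set empty
rest 'dacc' ignored (set empty)
end set {} — state 5 not in

Answer: REJECT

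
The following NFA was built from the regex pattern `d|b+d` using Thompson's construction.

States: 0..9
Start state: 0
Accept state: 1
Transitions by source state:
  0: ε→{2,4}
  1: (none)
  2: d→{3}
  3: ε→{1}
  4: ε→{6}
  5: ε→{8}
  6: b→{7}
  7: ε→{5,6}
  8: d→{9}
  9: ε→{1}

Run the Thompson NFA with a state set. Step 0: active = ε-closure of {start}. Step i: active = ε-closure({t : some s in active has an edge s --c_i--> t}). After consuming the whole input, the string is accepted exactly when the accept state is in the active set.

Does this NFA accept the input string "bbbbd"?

start: ε-closure({0}) = {0,2,4,6}
'b' @ 1: {5,6,7,8}
'b' @ 2: {5,6,7,8}
'b' @ 3: {5,6,7,8}
'b' @ 4: {5,6,7,8}
'd' @ 5: {1,9}  ✓accept
end set {1,9} — state 1 in

Answer: ACCEPT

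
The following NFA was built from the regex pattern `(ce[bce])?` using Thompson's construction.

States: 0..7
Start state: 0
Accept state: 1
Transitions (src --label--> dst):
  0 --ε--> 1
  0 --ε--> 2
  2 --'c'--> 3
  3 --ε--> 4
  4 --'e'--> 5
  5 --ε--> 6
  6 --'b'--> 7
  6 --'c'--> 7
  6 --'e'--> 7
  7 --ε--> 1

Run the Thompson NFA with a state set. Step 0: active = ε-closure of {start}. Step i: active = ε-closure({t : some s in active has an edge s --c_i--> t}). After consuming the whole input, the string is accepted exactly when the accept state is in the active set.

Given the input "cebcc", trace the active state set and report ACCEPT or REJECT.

start: ε-closure({0}) = {0,1,2}
'c' @ 1: {3,4}
'e' @ 2: {5,6}
'b' @ 3: {1,7}  ✓accept
'c' @ 4: {}  — dead — no transitions
rest 'c' ignored (set empty)
end set {} — state 1 not in

Answer: REJECT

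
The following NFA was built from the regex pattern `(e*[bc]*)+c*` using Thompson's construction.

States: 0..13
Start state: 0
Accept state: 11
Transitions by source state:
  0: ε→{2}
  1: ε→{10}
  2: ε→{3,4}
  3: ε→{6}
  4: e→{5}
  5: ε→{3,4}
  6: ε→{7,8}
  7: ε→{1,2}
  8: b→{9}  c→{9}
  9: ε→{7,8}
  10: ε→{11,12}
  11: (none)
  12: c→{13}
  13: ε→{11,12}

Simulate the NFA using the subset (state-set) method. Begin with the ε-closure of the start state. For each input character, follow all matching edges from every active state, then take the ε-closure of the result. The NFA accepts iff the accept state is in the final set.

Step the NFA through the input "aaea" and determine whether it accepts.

Answer: REJECT

Derivation:
start: ε-closure({0}) = {0,1,2,3,4,6,7,8,10,11,12}
'a' @ 1: {}  — state set empty
rest 'aea' ignored (set empty)
after full input: {}  (accept=11 not in)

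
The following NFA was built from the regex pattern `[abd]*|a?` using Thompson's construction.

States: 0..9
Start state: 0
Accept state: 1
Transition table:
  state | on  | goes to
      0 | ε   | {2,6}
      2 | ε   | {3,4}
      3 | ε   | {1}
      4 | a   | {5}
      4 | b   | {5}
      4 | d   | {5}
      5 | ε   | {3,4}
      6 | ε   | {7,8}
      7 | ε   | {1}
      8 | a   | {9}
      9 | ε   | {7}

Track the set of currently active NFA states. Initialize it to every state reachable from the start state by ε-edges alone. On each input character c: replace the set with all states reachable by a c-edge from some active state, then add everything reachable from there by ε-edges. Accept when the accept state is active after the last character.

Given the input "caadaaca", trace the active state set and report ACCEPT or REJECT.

Answer: REJECT

Steps:
start: ε-closure({0}) = {0,1,2,3,4,6,7,8}
'c' @ 1: {}  — dead — no transitions
rest 'aadaaca' ignored (set empty)
after full input: {}  (accept=1 not in)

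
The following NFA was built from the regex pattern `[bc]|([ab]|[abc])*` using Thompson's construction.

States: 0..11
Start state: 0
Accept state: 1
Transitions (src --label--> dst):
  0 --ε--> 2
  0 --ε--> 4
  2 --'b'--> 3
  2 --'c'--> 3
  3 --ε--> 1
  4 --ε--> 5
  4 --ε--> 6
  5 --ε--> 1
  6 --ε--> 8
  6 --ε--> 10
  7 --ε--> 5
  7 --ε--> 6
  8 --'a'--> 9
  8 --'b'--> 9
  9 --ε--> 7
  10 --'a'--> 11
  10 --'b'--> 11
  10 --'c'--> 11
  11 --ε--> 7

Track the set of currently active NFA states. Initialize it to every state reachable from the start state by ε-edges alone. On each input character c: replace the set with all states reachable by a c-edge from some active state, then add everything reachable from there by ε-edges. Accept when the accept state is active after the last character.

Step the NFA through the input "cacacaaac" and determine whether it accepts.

start: ε-closure({0}) = {0,1,2,4,5,6,8,10}
'c' @ 1: {1,3,5,6,7,8,10,11}  ✓accept
'a' @ 2: {1,5,6,7,8,9,10,11}  ✓accept
'c' @ 3: {1,5,6,7,8,10,11}  ✓accept
'a' @ 4: {1,5,6,7,8,9,10,11}  ✓accept
'c' @ 5: {1,5,6,7,8,10,11}  ✓accept
'a' @ 6: {1,5,6,7,8,9,10,11}  ✓accept
'a' @ 7: {1,5,6,7,8,9,10,11}  ✓accept
'a' @ 8: {1,5,6,7,8,9,10,11}  ✓accept
'c' @ 9: {1,5,6,7,8,10,11}  ✓accept
end set {1,5,6,7,8,10,11} — state 1 in

Answer: ACCEPT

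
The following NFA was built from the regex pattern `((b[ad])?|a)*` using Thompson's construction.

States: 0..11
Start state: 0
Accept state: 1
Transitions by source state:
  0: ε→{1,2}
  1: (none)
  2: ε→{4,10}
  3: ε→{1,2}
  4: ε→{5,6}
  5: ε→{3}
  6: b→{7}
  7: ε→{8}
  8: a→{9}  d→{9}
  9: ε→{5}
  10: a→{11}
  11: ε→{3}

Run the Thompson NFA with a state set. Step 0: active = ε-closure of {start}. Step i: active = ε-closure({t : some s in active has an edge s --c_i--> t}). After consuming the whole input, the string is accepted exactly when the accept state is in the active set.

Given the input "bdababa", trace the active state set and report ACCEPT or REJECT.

Answer: ACCEPT

Trace:
initial (ε-close {0}): {0,1,2,3,4,5,6,10}
'b' @ 1: {7,8}
'd' @ 2: {1,2,3,4,5,6,9,10}  ✓accept
'a' @ 3: {1,2,3,4,5,6,10,11}  ✓accept
'b' @ 4: {7,8}
'a' @ 5: {1,2,3,4,5,6,9,10}  ✓accept
'b' @ 6: {7,8}
'a' @ 7: {1,2,3,4,5,6,9,10}  ✓accept
after full input: {1,2,3,4,5,6,9,10}  (accept=1 in)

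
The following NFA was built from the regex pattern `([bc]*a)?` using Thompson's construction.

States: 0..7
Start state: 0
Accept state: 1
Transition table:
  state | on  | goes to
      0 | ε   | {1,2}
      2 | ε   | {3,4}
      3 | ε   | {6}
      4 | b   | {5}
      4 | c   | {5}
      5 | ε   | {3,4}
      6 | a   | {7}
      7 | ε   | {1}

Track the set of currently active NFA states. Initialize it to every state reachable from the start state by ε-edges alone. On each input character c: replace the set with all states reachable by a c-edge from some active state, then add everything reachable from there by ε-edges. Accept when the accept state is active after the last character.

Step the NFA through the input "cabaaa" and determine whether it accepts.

Answer: REJECT

Derivation:
start: ε-closure({0}) = {0,1,2,3,4,6}
'c' @ 1: {3,4,5,6}
'a' @ 2: {1,7}  (accept∈set)
'b' @ 3: {}  — dead — no transitions
rest 'aaa' ignored (set empty)
after full input: {}  (accept=1 not in)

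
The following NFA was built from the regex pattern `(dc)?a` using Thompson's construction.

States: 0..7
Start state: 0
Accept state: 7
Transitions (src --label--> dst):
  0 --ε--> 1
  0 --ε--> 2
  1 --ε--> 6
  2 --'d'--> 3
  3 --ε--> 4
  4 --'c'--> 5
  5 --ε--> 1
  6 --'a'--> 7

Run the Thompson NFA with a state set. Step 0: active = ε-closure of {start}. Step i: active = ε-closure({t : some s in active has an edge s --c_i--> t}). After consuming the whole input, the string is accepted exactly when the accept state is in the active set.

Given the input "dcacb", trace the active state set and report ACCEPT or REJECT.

initial (ε-close {0}): {0,1,2,6}
'd' @ 1: {3,4}
'c' @ 2: {1,5,6}
'a' @ 3: {7}  (accept∈set)
'c' @ 4: {}  — no active states
rest 'b' ignored (set empty)
final: {}; accept 7 not in set

Answer: REJECT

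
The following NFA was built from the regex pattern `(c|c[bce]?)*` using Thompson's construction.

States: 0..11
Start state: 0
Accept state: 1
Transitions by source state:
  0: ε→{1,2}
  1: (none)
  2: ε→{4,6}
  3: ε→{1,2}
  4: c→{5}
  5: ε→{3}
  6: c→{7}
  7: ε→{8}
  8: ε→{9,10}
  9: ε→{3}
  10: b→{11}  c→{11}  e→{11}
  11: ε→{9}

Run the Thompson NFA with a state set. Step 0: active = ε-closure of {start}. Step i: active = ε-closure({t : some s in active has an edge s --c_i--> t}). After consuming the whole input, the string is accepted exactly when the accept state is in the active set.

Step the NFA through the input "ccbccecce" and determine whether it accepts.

initial (ε-close {0}): {0,1,2,4,6}
'c' @ 1: {1,2,3,4,5,6,7,8,9,10}  [accepting]
'c' @ 2: {1,2,3,4,5,6,7,8,9,10,11}  [accepting]
'b' @ 3: {1,2,3,4,6,9,11}  [accepting]
'c' @ 4: {1,2,3,4,5,6,7,8,9,10}  [accepting]
'c' @ 5: {1,2,3,4,5,6,7,8,9,10,11}  [accepting]
'e' @ 6: {1,2,3,4,6,9,11}  [accepting]
'c' @ 7: {1,2,3,4,5,6,7,8,9,10}  [accepting]
'c' @ 8: {1,2,3,4,5,6,7,8,9,10,11}  [accepting]
'e' @ 9: {1,2,3,4,6,9,11}  [accepting]
after full input: {1,2,3,4,6,9,11}  (accept=1 in)

Answer: ACCEPT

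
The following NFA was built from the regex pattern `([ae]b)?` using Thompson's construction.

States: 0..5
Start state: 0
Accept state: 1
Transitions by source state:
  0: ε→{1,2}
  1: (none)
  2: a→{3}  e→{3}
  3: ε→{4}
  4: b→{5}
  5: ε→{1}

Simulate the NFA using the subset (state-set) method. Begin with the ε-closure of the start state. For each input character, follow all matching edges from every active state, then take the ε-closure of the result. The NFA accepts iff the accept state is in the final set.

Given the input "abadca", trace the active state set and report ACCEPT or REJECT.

initial (ε-close {0}): {0,1,2}
'a' @ 1: {3,4}
'b' @ 2: {1,5}  ✓accept
'a' @ 3: {}  — state set empty
rest 'dca' ignored (set empty)
end set {} — state 1 not in

Answer: REJECT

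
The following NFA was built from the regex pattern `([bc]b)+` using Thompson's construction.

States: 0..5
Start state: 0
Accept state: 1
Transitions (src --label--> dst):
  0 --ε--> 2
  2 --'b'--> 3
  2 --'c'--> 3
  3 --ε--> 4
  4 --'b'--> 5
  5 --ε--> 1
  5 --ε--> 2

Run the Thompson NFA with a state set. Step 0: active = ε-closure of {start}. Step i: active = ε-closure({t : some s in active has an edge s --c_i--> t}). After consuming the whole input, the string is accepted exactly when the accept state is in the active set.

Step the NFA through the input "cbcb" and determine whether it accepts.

Answer: ACCEPT

Steps:
initial (ε-close {0}): {0,2}
'c' @ 1: {3,4}
'b' @ 2: {1,2,5}  [accepting]
'c' @ 3: {3,4}
'b' @ 4: {1,2,5}  [accepting]
final: {1,2,5}; accept 1 in set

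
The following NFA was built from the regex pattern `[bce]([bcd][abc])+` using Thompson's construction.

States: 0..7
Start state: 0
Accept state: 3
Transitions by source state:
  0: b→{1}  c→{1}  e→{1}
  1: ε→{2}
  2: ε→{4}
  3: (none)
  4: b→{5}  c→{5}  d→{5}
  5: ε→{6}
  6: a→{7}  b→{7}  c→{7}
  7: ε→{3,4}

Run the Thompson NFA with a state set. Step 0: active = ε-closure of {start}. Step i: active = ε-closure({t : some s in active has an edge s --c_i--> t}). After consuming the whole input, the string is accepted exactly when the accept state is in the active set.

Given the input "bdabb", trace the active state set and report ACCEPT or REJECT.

Answer: ACCEPT

Derivation:
initial (ε-close {0}): {0}
'b' @ 1: {1,2,4}
'd' @ 2: {5,6}
'a' @ 3: {3,4,7}  (accept∈set)
'b' @ 4: {5,6}
'b' @ 5: {3,4,7}  (accept∈set)
end set {3,4,7} — state 3 in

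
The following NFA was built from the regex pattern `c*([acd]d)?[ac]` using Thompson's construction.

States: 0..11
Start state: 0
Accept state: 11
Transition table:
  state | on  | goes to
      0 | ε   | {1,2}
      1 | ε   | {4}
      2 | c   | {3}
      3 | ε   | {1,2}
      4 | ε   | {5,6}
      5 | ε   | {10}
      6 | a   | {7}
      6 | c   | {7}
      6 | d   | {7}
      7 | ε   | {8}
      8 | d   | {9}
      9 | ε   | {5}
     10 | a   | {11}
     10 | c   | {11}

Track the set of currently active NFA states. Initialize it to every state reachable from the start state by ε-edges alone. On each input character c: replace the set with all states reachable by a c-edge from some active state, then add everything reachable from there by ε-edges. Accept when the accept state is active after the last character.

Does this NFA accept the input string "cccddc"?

Answer: ACCEPT

Trace:
initial (ε-close {0}): {0,1,2,4,5,6,10}
'c' @ 1: {1,2,3,4,5,6,7,8,10,11}  ✓accept
'c' @ 2: {1,2,3,4,5,6,7,8,10,11}  ✓accept
'c' @ 3: {1,2,3,4,5,6,7,8,10,11}  ✓accept
'd' @ 4: {5,7,8,9,10}
'd' @ 5: {5,9,10}
'c' @ 6: {11}  ✓accept
after full input: {11}  (accept=11 in)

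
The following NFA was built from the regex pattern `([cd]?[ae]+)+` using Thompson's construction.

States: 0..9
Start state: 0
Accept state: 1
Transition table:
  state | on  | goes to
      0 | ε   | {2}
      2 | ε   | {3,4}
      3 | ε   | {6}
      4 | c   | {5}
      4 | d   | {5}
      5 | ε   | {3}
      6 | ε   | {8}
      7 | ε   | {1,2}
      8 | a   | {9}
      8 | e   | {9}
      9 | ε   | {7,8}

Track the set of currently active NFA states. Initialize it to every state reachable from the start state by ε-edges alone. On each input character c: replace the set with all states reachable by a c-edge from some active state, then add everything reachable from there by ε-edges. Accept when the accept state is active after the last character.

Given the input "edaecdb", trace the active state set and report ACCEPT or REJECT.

Answer: REJECT

Steps:
initial (ε-close {0}): {0,2,3,4,6,8}
'e' @ 1: {1,2,3,4,6,7,8,9}  ✓accept
'd' @ 2: {3,5,6,8}
'a' @ 3: {1,2,3,4,6,7,8,9}  ✓accept
'e' @ 4: {1,2,3,4,6,7,8,9}  ✓accept
'c' @ 5: {3,5,6,8}
'd' @ 6: {}  — state set empty
rest 'b' ignored (set empty)
final: {}; accept 1 not in set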